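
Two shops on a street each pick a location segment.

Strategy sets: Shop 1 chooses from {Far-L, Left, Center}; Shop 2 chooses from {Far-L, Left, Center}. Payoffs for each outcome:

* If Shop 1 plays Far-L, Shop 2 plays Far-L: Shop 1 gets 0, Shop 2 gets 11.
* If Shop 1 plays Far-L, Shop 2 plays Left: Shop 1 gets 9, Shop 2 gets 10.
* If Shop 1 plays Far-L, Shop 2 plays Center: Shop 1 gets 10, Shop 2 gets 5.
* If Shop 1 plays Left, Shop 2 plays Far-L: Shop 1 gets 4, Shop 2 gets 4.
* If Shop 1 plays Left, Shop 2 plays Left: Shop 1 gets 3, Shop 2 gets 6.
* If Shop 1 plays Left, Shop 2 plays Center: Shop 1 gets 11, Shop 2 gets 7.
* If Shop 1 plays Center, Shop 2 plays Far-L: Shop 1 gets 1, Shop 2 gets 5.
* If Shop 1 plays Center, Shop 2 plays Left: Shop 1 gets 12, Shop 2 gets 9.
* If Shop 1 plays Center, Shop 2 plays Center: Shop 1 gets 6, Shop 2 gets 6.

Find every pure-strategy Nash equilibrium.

(Far-L, Far-L): Shop 1 can switch to Left (0 → 4). Not NE.
(Far-L, Left): Shop 1 can switch to Center (9 → 12). Not NE.
(Far-L, Center): Shop 1 can switch to Left (10 → 11). Not NE.
(Left, Far-L): Shop 2 can switch to Left (4 → 6). Not NE.
(Left, Left): Shop 1 can switch to Far-L (3 → 9). Not NE.
(Left, Center): Shop 1 gets 11, best alternative 10; Shop 2 gets 7, best alternative 6. No profitable deviation — NE.
(Center, Far-L): Shop 1 can switch to Left (1 → 4). Not NE.
(Center, Left): Shop 1 gets 12, best alternative 9; Shop 2 gets 9, best alternative 6. No profitable deviation — NE.
(The remaining 1 profile has a profitable deviation by the same check.)

(Left, Center), (Center, Left)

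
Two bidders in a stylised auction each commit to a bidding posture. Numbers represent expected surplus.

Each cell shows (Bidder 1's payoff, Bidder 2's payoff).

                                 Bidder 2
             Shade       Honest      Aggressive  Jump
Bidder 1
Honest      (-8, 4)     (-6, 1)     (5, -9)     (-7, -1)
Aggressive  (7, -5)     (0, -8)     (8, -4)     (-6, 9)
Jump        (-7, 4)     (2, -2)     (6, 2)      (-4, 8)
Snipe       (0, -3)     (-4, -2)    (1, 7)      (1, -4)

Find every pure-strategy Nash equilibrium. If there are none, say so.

For each strategy profile, look for a profitable unilateral deviation.
(Honest, Shade): Bidder 1 can switch to Aggressive (-8 → 7). Not NE.
(Honest, Honest): Bidder 1 can switch to Aggressive (-6 → 0). Not NE.
(Honest, Aggressive): Bidder 1 can switch to Aggressive (5 → 8). Not NE.
(Honest, Jump): Bidder 1 can switch to Aggressive (-7 → -6). Not NE.
(Aggressive, Shade): Bidder 2 can switch to Aggressive (-5 → -4). Not NE.
(Aggressive, Honest): Bidder 1 can switch to Jump (0 → 2). Not NE.
(Aggressive, Aggressive): Bidder 2 can switch to Jump (-4 → 9). Not NE.
(Aggressive, Jump): Bidder 1 can switch to Jump (-6 → -4). Not NE.
(The remaining 8 profiles each have a profitable deviation by the same check.)

This game has no pure Nash equilibrium.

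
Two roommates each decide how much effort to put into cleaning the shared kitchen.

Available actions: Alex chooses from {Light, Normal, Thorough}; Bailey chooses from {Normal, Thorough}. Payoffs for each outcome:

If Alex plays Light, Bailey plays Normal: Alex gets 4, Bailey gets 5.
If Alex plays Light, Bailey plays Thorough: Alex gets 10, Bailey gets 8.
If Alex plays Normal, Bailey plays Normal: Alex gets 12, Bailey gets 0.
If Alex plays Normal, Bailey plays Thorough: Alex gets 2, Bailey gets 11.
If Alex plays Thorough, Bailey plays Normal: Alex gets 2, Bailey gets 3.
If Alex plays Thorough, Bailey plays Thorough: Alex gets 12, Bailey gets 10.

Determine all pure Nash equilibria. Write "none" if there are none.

(Thorough, Thorough)

Mark each player's best response to every combination of opponents' strategies; a profile where every player is best-responding is a pure Nash equilibrium.
Alex against Normal: payoffs 4, 12, 2 → best response Normal.
Alex against Thorough: payoffs 10, 2, 12 → best response Thorough.
Bailey against Light: payoffs 5, 8 → best response Thorough.
Bailey against Normal: payoffs 0, 11 → best response Thorough.
Bailey against Thorough: payoffs 3, 10 → best response Thorough.
Mutual best responses: (Thorough, Thorough).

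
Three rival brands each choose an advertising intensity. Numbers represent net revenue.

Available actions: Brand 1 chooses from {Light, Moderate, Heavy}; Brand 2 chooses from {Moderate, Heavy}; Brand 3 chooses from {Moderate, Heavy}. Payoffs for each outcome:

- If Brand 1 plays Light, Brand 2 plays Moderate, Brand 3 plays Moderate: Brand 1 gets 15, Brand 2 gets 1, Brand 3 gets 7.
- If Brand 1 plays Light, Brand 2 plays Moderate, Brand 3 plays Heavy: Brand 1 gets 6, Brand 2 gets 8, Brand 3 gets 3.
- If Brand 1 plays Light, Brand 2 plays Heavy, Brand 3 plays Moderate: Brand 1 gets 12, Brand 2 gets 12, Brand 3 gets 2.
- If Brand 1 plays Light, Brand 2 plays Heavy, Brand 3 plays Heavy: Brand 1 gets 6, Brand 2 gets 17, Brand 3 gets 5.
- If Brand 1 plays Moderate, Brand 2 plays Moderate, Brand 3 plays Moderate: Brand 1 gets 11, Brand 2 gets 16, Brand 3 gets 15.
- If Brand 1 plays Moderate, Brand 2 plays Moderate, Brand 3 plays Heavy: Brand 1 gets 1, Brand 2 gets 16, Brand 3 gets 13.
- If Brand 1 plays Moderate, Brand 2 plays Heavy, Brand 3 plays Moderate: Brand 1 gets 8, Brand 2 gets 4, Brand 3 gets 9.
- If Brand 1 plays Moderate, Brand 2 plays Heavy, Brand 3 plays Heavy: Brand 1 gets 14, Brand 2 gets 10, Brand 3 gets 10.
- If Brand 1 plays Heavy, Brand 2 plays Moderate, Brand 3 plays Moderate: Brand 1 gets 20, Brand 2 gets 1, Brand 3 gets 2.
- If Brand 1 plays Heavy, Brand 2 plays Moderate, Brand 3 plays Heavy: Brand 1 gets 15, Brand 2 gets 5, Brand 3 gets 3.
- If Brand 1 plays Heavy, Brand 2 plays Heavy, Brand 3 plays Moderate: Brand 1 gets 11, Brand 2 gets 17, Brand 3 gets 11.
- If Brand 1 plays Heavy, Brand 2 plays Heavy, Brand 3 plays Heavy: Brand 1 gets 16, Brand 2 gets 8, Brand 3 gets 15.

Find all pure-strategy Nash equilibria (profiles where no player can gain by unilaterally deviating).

Check each profile: it is a Nash equilibrium iff no player can strictly gain by switching unilaterally.
(Light, Moderate, Moderate): Brand 1 can switch to Heavy (15 → 20). Not NE.
(Light, Moderate, Heavy): Brand 1 can switch to Heavy (6 → 15). Not NE.
(Light, Heavy, Moderate): Brand 3 can switch to Heavy (2 → 5). Not NE.
(Light, Heavy, Heavy): Brand 1 can switch to Moderate (6 → 14). Not NE.
(Moderate, Moderate, Moderate): Brand 1 can switch to Light (11 → 15). Not NE.
(Moderate, Moderate, Heavy): Brand 1 can switch to Light (1 → 6). Not NE.
(Moderate, Heavy, Moderate): Brand 1 can switch to Light (8 → 12). Not NE.
(Moderate, Heavy, Heavy): Brand 1 can switch to Heavy (14 → 16). Not NE.
(Heavy, Heavy, Heavy): Brand 1 gets 16, best alternative 14; Brand 2 gets 8, best alternative 5; Brand 3 gets 15, best alternative 11. No profitable deviation — NE.
(The remaining 3 profiles each have a profitable deviation by the same check.)

Pure NE: (Heavy, Heavy, Heavy)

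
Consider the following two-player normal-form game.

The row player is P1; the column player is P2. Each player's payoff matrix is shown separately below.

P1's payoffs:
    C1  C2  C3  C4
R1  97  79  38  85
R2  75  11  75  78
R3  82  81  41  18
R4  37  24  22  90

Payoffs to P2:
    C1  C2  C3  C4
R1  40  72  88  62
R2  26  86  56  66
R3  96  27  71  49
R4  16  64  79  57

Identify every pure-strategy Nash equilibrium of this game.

(R1, C1): P2 can switch to C2 (40 → 72). Not NE.
(R1, C2): P1 can switch to R3 (79 → 81). Not NE.
(R1, C3): P1 can switch to R2 (38 → 75). Not NE.
(R1, C4): P1 can switch to R4 (85 → 90). Not NE.
(R2, C1): P1 can switch to R1 (75 → 97). Not NE.
(R2, C2): P1 can switch to R1 (11 → 79). Not NE.
(R2, C3): P2 can switch to C2 (56 → 86). Not NE.
(R2, C4): P1 can switch to R1 (78 → 85). Not NE.
(The remaining 8 profiles each have a profitable deviation by the same check.)

none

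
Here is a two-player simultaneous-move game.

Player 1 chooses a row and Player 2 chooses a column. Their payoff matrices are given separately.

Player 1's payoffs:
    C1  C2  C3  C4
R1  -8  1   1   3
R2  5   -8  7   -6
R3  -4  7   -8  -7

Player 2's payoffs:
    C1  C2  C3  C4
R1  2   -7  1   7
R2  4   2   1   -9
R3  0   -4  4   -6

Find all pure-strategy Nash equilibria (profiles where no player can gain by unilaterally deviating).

Player 1 against C1: payoffs -8, 5, -4 → best response R2.
Player 1 against C2: payoffs 1, -8, 7 → best response R3.
Player 1 against C3: payoffs 1, 7, -8 → best response R2.
Player 1 against C4: payoffs 3, -6, -7 → best response R1.
Player 2 against R1: payoffs 2, -7, 1, 7 → best response C4.
Player 2 against R2: payoffs 4, 2, 1, -9 → best response C1.
Player 2 against R3: payoffs 0, -4, 4, -6 → best response C3.
Mutual best responses: (R1, C4); (R2, C1).

Pure-strategy Nash equilibria: (R1, C4); (R2, C1)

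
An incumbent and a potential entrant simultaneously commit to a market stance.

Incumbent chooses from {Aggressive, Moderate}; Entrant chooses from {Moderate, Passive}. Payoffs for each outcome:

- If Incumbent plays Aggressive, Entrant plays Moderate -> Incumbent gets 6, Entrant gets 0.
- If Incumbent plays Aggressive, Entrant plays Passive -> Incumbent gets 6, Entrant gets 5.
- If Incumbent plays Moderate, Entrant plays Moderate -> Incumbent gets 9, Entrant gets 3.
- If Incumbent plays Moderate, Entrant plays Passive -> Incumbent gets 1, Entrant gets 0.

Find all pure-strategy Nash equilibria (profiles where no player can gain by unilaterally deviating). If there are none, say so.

Mark each player's best response to every combination of opponents' strategies; a profile where every player is best-responding is a pure Nash equilibrium.
Incumbent against Moderate: payoffs 6, 9 → best response Moderate.
Incumbent against Passive: payoffs 6, 1 → best response Aggressive.
Entrant against Aggressive: payoffs 0, 5 → best response Passive.
Entrant against Moderate: payoffs 3, 0 → best response Moderate.
Mutual best responses: (Aggressive, Passive); (Moderate, Moderate).

Pure-strategy Nash equilibria: (Aggressive, Passive), (Moderate, Moderate)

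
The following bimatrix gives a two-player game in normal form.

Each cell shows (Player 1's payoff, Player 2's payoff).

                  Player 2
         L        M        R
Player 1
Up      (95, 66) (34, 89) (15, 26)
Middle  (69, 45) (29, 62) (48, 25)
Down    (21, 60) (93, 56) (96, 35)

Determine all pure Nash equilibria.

Player 1 against L: payoffs 95, 69, 21 → best response Up.
Player 1 against M: payoffs 34, 29, 93 → best response Down.
Player 1 against R: payoffs 15, 48, 96 → best response Down.
Player 2 against Up: payoffs 66, 89, 26 → best response M.
Player 2 against Middle: payoffs 45, 62, 25 → best response M.
Player 2 against Down: payoffs 60, 56, 35 → best response L.
No profile is a mutual best response for all players.

There is no pure-strategy Nash equilibrium.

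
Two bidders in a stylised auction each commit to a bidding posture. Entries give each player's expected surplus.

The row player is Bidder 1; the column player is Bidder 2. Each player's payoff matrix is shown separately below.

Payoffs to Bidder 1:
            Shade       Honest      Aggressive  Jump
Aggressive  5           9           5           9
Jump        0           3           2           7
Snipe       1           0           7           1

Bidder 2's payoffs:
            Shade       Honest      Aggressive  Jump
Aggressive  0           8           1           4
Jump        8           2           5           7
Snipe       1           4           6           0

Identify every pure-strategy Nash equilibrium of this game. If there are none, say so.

(Aggressive, Honest); (Snipe, Aggressive)

(Aggressive, Shade): Bidder 2 can switch to Honest (0 → 8). Not NE.
(Aggressive, Honest): Bidder 1 gets 9, best alternative 3; Bidder 2 gets 8, best alternative 4. No profitable deviation — NE.
(Aggressive, Aggressive): Bidder 1 can switch to Snipe (5 → 7). Not NE.
(Aggressive, Jump): Bidder 2 can switch to Honest (4 → 8). Not NE.
(Jump, Shade): Bidder 1 can switch to Aggressive (0 → 5). Not NE.
(Jump, Honest): Bidder 1 can switch to Aggressive (3 → 9). Not NE.
(Jump, Aggressive): Bidder 1 can switch to Aggressive (2 → 5). Not NE.
(Jump, Jump): Bidder 1 can switch to Aggressive (7 → 9). Not NE.
(Snipe, Shade): Bidder 1 can switch to Aggressive (1 → 5). Not NE.
(Snipe, Honest): Bidder 1 can switch to Aggressive (0 → 9). Not NE.
(Snipe, Aggressive): Bidder 1 gets 7, best alternative 5; Bidder 2 gets 6, best alternative 4. No profitable deviation — NE.
(Snipe, Jump): Bidder 1 can switch to Aggressive (1 → 9). Not NE.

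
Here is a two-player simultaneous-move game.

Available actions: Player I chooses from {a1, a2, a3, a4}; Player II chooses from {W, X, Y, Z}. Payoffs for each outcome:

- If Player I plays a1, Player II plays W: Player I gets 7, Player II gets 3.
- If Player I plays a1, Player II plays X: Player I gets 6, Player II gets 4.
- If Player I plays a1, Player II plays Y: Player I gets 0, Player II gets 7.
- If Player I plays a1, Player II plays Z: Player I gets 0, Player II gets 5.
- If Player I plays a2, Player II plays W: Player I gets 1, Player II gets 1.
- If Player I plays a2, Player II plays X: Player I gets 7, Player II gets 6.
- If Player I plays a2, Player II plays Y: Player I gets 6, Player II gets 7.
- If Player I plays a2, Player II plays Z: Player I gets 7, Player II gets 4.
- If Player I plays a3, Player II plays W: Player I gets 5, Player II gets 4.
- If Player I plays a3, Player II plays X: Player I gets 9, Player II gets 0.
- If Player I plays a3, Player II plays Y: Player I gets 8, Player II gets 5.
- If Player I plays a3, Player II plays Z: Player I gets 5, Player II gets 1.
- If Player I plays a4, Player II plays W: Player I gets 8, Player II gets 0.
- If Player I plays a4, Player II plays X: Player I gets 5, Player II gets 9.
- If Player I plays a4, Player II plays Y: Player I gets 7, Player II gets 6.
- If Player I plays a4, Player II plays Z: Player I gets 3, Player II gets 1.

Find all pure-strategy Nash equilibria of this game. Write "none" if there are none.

The unique pure-strategy Nash equilibrium is (a3, Y).

Mark each player's best response to every combination of opponents' strategies; a profile where every player is best-responding is a pure Nash equilibrium.
Player I against W: payoffs 7, 1, 5, 8 → best response a4.
Player I against X: payoffs 6, 7, 9, 5 → best response a3.
Player I against Y: payoffs 0, 6, 8, 7 → best response a3.
Player I against Z: payoffs 0, 7, 5, 3 → best response a2.
Player II against a1: payoffs 3, 4, 7, 5 → best response Y.
Player II against a2: payoffs 1, 6, 7, 4 → best response Y.
Player II against a3: payoffs 4, 0, 5, 1 → best response Y.
Player II against a4: payoffs 0, 9, 6, 1 → best response X.
Mutual best responses: (a3, Y).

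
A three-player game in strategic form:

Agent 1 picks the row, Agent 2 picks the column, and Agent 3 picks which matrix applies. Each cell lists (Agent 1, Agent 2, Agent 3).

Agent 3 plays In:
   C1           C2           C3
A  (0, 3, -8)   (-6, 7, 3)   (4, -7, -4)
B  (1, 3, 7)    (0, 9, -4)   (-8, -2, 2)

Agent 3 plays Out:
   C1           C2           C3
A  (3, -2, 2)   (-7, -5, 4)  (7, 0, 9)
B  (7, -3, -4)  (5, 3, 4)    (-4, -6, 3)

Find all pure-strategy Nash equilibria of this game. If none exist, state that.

(A, C3, Out); (B, C2, Out)

Agent 1 against (C1, In): payoffs 0, 1 → best response B.
Agent 1 against (C1, Out): payoffs 3, 7 → best response B.
Agent 1 against (C2, In): payoffs -6, 0 → best response B.
Agent 1 against (C2, Out): payoffs -7, 5 → best response B.
Agent 1 against (C3, In): payoffs 4, -8 → best response A.
Agent 1 against (C3, Out): payoffs 7, -4 → best response A.
Agent 2 against (A, In): payoffs 3, 7, -7 → best response C2.
Agent 2 against (A, Out): payoffs -2, -5, 0 → best response C3.
Agent 2 against (B, In): payoffs 3, 9, -2 → best response C2.
Agent 2 against (B, Out): payoffs -3, 3, -6 → best response C2.
Agent 3 against (A, C1): payoffs -8, 2 → best response Out.
Agent 3 against (A, C2): payoffs 3, 4 → best response Out.
Agent 3 against (A, C3): payoffs -4, 9 → best response Out.
Agent 3 against (B, C1): payoffs 7, -4 → best response In.
Agent 3 against (B, C2): payoffs -4, 4 → best response Out.
Agent 3 against (B, C3): payoffs 2, 3 → best response Out.
Mutual best responses: (A, C3, Out); (B, C2, Out).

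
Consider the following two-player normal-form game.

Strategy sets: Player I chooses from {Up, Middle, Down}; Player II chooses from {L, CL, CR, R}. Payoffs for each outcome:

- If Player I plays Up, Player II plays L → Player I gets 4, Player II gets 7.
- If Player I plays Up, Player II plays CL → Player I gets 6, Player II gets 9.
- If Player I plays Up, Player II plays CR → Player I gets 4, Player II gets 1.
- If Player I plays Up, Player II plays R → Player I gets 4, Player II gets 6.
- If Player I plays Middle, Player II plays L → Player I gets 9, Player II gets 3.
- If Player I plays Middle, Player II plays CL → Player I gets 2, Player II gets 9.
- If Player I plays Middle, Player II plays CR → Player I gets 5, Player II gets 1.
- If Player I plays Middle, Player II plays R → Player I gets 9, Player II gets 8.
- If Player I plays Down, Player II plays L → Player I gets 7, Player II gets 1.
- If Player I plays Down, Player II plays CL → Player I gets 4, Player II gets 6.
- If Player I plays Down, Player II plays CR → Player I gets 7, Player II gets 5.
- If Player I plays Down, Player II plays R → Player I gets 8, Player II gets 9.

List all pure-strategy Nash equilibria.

The unique pure-strategy Nash equilibrium is (Up, CL).

Player I against L: payoffs 4, 9, 7 → best response Middle.
Player I against CL: payoffs 6, 2, 4 → best response Up.
Player I against CR: payoffs 4, 5, 7 → best response Down.
Player I against R: payoffs 4, 9, 8 → best response Middle.
Player II against Up: payoffs 7, 9, 1, 6 → best response CL.
Player II against Middle: payoffs 3, 9, 1, 8 → best response CL.
Player II against Down: payoffs 1, 6, 5, 9 → best response R.
Mutual best responses: (Up, CL).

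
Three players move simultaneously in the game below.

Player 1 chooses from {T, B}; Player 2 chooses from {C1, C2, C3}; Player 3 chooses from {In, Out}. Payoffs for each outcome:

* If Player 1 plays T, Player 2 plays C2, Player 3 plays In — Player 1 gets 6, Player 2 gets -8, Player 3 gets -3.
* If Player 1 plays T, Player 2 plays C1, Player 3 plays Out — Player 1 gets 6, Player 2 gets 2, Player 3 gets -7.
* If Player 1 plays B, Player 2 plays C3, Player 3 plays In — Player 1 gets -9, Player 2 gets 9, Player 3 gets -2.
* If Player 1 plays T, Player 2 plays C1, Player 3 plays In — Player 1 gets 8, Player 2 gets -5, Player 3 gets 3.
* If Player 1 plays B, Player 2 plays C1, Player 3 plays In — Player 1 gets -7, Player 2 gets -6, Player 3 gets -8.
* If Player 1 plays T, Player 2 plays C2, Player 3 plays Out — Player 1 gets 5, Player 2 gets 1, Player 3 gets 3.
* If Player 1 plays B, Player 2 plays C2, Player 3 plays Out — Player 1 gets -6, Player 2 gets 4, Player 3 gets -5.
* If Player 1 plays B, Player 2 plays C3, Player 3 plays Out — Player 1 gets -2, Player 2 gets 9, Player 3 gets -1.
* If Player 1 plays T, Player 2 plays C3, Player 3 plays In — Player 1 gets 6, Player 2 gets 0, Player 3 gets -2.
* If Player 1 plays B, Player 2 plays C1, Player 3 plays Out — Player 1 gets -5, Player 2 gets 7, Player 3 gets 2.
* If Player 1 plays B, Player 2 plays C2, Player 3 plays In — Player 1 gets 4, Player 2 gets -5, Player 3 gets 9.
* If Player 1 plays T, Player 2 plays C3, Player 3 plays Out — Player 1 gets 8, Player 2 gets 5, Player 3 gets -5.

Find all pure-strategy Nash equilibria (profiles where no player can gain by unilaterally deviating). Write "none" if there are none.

Player 1 against (C1, In): payoffs 8, -7 → best response T.
Player 1 against (C1, Out): payoffs 6, -5 → best response T.
Player 1 against (C2, In): payoffs 6, 4 → best response T.
Player 1 against (C2, Out): payoffs 5, -6 → best response T.
Player 1 against (C3, In): payoffs 6, -9 → best response T.
Player 1 against (C3, Out): payoffs 8, -2 → best response T.
Player 2 against (T, In): payoffs -5, -8, 0 → best response C3.
Player 2 against (T, Out): payoffs 2, 1, 5 → best response C3.
Player 2 against (B, In): payoffs -6, -5, 9 → best response C3.
Player 2 against (B, Out): payoffs 7, 4, 9 → best response C3.
Player 3 against (T, C1): payoffs 3, -7 → best response In.
Player 3 against (T, C2): payoffs -3, 3 → best response Out.
Player 3 against (T, C3): payoffs -2, -5 → best response In.
Player 3 against (B, C1): payoffs -8, 2 → best response Out.
Player 3 against (B, C2): payoffs 9, -5 → best response In.
Player 3 against (B, C3): payoffs -2, -1 → best response Out.
Mutual best responses: (T, C3, In).

Pure NE: (T, C3, In)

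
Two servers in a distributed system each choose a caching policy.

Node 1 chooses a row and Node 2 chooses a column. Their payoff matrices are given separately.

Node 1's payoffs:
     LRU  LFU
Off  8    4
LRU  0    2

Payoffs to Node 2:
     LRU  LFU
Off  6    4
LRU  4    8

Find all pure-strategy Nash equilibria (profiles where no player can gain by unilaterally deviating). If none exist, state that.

For each strategy profile, look for a profitable unilateral deviation.
(Off, LRU): Node 1 gets 8, best alternative 0; Node 2 gets 6, best alternative 4. No profitable deviation — NE.
(Off, LFU): Node 2 can switch to LRU (4 → 6). Not NE.
(LRU, LRU): Node 1 can switch to Off (0 → 8). Not NE.
(LRU, LFU): Node 1 can switch to Off (2 → 4). Not NE.

Pure NE: (Off, LRU)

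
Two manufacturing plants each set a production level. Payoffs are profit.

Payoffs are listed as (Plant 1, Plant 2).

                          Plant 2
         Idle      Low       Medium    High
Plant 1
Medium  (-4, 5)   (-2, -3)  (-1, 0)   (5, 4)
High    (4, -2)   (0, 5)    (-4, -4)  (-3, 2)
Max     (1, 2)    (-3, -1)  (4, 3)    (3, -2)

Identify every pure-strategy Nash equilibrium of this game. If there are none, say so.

Plant 1 against Idle: payoffs -4, 4, 1 → best response High.
Plant 1 against Low: payoffs -2, 0, -3 → best response High.
Plant 1 against Medium: payoffs -1, -4, 4 → best response Max.
Plant 1 against High: payoffs 5, -3, 3 → best response Medium.
Plant 2 against Medium: payoffs 5, -3, 0, 4 → best response Idle.
Plant 2 against High: payoffs -2, 5, -4, 2 → best response Low.
Plant 2 against Max: payoffs 2, -1, 3, -2 → best response Medium.
Mutual best responses: (High, Low); (Max, Medium).

Pure-strategy Nash equilibria: (High, Low) and (Max, Medium)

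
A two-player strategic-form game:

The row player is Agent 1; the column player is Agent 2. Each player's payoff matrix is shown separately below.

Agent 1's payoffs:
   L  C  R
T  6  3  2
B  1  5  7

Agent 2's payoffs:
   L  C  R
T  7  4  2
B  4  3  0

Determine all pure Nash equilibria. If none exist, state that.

(T, L): Agent 1 gets 6, best alternative 1; Agent 2 gets 7, best alternative 4. No profitable deviation — NE.
(T, C): Agent 1 can switch to B (3 → 5). Not NE.
(T, R): Agent 1 can switch to B (2 → 7). Not NE.
(B, L): Agent 1 can switch to T (1 → 6). Not NE.
(B, C): Agent 2 can switch to L (3 → 4). Not NE.
(B, R): Agent 2 can switch to L (0 → 4). Not NE.

The unique pure-strategy Nash equilibrium is (T, L).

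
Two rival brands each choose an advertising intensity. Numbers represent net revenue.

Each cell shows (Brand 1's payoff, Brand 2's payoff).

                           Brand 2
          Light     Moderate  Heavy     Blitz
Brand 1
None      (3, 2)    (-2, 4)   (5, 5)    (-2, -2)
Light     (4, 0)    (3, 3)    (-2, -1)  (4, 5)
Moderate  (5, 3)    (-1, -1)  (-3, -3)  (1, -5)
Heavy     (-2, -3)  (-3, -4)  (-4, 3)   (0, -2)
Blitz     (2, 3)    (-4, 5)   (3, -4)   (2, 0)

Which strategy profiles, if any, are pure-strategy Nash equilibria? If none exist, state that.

Brand 1 against Light: payoffs 3, 4, 5, -2, 2 → best response Moderate.
Brand 1 against Moderate: payoffs -2, 3, -1, -3, -4 → best response Light.
Brand 1 against Heavy: payoffs 5, -2, -3, -4, 3 → best response None.
Brand 1 against Blitz: payoffs -2, 4, 1, 0, 2 → best response Light.
Brand 2 against None: payoffs 2, 4, 5, -2 → best response Heavy.
Brand 2 against Light: payoffs 0, 3, -1, 5 → best response Blitz.
Brand 2 against Moderate: payoffs 3, -1, -3, -5 → best response Light.
Brand 2 against Heavy: payoffs -3, -4, 3, -2 → best response Heavy.
Brand 2 against Blitz: payoffs 3, 5, -4, 0 → best response Moderate.
Mutual best responses: (None, Heavy); (Light, Blitz); (Moderate, Light).

(None, Heavy), (Light, Blitz), (Moderate, Light)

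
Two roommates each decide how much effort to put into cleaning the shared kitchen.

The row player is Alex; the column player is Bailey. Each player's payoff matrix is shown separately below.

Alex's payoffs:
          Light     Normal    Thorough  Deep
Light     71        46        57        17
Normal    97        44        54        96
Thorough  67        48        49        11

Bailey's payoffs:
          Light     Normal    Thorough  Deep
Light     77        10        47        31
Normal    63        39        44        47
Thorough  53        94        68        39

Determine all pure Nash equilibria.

Alex against Light: payoffs 71, 97, 67 → best response Normal.
Alex against Normal: payoffs 46, 44, 48 → best response Thorough.
Alex against Thorough: payoffs 57, 54, 49 → best response Light.
Alex against Deep: payoffs 17, 96, 11 → best response Normal.
Bailey against Light: payoffs 77, 10, 47, 31 → best response Light.
Bailey against Normal: payoffs 63, 39, 44, 47 → best response Light.
Bailey against Thorough: payoffs 53, 94, 68, 39 → best response Normal.
Mutual best responses: (Normal, Light); (Thorough, Normal).

Pure-strategy Nash equilibria: (Normal, Light); (Thorough, Normal)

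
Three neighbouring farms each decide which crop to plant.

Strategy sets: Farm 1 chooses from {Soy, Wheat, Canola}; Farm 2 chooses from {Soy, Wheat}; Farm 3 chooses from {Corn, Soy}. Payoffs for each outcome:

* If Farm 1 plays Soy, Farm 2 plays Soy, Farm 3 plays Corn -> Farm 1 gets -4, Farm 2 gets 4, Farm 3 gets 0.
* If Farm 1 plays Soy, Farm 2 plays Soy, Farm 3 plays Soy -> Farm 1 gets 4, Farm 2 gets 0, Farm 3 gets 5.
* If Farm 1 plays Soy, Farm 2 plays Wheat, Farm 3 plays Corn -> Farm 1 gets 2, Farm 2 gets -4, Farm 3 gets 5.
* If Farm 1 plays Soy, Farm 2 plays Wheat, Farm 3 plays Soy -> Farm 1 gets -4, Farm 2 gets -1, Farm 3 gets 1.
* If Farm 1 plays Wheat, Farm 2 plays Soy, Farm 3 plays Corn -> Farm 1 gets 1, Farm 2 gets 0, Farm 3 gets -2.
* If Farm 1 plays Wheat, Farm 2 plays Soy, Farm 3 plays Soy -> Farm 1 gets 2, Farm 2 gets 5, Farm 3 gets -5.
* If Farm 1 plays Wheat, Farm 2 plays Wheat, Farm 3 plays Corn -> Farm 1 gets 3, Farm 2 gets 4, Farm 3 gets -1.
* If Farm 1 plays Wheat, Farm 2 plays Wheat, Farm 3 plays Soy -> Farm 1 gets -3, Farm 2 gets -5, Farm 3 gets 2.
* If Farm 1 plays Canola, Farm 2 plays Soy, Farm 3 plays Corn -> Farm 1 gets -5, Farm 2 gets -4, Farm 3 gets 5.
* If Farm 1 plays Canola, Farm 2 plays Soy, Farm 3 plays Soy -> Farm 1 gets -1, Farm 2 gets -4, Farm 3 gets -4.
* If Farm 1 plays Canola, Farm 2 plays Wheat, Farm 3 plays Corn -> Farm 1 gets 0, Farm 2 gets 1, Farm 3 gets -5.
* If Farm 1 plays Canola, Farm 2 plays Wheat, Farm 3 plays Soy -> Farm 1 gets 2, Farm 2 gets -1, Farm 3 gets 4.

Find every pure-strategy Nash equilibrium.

Farm 1 against (Soy, Corn): payoffs -4, 1, -5 → best response Wheat.
Farm 1 against (Soy, Soy): payoffs 4, 2, -1 → best response Soy.
Farm 1 against (Wheat, Corn): payoffs 2, 3, 0 → best response Wheat.
Farm 1 against (Wheat, Soy): payoffs -4, -3, 2 → best response Canola.
Farm 2 against (Soy, Corn): payoffs 4, -4 → best response Soy.
Farm 2 against (Soy, Soy): payoffs 0, -1 → best response Soy.
Farm 2 against (Wheat, Corn): payoffs 0, 4 → best response Wheat.
Farm 2 against (Wheat, Soy): payoffs 5, -5 → best response Soy.
Farm 2 against (Canola, Corn): payoffs -4, 1 → best response Wheat.
Farm 2 against (Canola, Soy): payoffs -4, -1 → best response Wheat.
Farm 3 against (Soy, Soy): payoffs 0, 5 → best response Soy.
Farm 3 against (Soy, Wheat): payoffs 5, 1 → best response Corn.
Farm 3 against (Wheat, Soy): payoffs -2, -5 → best response Corn.
Farm 3 against (Wheat, Wheat): payoffs -1, 2 → best response Soy.
Farm 3 against (Canola, Soy): payoffs 5, -4 → best response Corn.
Farm 3 against (Canola, Wheat): payoffs -5, 4 → best response Soy.
Mutual best responses: (Soy, Soy, Soy); (Canola, Wheat, Soy).

The pure Nash equilibria are (Soy, Soy, Soy) and (Canola, Wheat, Soy).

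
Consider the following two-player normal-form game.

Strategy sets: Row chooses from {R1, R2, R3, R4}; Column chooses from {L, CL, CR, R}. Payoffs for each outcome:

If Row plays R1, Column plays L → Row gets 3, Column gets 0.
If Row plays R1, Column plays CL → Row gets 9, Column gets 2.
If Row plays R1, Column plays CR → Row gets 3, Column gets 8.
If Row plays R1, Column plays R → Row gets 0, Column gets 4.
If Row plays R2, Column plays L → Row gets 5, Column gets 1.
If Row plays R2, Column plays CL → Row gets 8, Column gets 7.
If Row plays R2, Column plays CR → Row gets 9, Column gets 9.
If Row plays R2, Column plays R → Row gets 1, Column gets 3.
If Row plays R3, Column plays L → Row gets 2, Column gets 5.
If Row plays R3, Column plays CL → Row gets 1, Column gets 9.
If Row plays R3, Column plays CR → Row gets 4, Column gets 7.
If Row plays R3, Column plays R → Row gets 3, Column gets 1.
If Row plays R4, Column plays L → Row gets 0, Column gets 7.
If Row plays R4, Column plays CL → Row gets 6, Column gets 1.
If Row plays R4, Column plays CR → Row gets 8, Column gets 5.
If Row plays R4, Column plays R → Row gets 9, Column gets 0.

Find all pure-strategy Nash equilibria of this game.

Mark each player's best response to every combination of opponents' strategies; a profile where every player is best-responding is a pure Nash equilibrium.
Row against L: payoffs 3, 5, 2, 0 → best response R2.
Row against CL: payoffs 9, 8, 1, 6 → best response R1.
Row against CR: payoffs 3, 9, 4, 8 → best response R2.
Row against R: payoffs 0, 1, 3, 9 → best response R4.
Column against R1: payoffs 0, 2, 8, 4 → best response CR.
Column against R2: payoffs 1, 7, 9, 3 → best response CR.
Column against R3: payoffs 5, 9, 7, 1 → best response CL.
Column against R4: payoffs 7, 1, 5, 0 → best response L.
Mutual best responses: (R2, CR).

Pure NE: (R2, CR)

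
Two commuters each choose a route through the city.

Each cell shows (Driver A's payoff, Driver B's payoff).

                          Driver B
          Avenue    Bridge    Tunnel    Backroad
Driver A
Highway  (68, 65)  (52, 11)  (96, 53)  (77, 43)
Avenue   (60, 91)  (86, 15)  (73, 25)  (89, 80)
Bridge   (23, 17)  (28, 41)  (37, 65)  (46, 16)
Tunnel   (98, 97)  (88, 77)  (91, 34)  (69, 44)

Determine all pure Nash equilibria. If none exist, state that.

The unique pure-strategy Nash equilibrium is (Tunnel, Avenue).

(Highway, Avenue): Driver A can switch to Tunnel (68 → 98). Not NE.
(Highway, Bridge): Driver A can switch to Avenue (52 → 86). Not NE.
(Highway, Tunnel): Driver B can switch to Avenue (53 → 65). Not NE.
(Highway, Backroad): Driver A can switch to Avenue (77 → 89). Not NE.
(Avenue, Avenue): Driver A can switch to Highway (60 → 68). Not NE.
(Avenue, Bridge): Driver A can switch to Tunnel (86 → 88). Not NE.
(Avenue, Tunnel): Driver A can switch to Highway (73 → 96). Not NE.
(Avenue, Backroad): Driver B can switch to Avenue (80 → 91). Not NE.
(Bridge, Avenue): Driver A can switch to Highway (23 → 68). Not NE.
(Bridge, Bridge): Driver A can switch to Highway (28 → 52). Not NE.
(Tunnel, Avenue): Driver A gets 98, best alternative 68; Driver B gets 97, best alternative 77. No profitable deviation — NE.
(The remaining 5 profiles each have a profitable deviation by the same check.)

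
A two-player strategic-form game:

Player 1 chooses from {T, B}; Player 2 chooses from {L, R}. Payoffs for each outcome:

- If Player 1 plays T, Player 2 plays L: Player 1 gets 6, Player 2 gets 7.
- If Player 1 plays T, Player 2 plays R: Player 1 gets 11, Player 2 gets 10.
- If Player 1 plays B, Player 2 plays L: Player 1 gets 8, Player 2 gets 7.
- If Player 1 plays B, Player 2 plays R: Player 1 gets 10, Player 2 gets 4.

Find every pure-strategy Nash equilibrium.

(T, R); (B, L)

Mark each player's best response to every combination of opponents' strategies; a profile where every player is best-responding is a pure Nash equilibrium.
Player 1 against L: payoffs 6, 8 → best response B.
Player 1 against R: payoffs 11, 10 → best response T.
Player 2 against T: payoffs 7, 10 → best response R.
Player 2 against B: payoffs 7, 4 → best response L.
Mutual best responses: (T, R); (B, L).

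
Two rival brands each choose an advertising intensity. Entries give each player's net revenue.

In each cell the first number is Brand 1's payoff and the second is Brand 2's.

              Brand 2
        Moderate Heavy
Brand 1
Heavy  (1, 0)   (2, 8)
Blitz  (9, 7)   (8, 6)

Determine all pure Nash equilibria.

For each player, find the best response to each opponent profile; mutual best responses are the pure NE.
Brand 1 against Moderate: payoffs 1, 9 → best response Blitz.
Brand 1 against Heavy: payoffs 2, 8 → best response Blitz.
Brand 2 against Heavy: payoffs 0, 8 → best response Heavy.
Brand 2 against Blitz: payoffs 7, 6 → best response Moderate.
Mutual best responses: (Blitz, Moderate).

The unique pure-strategy Nash equilibrium is (Blitz, Moderate).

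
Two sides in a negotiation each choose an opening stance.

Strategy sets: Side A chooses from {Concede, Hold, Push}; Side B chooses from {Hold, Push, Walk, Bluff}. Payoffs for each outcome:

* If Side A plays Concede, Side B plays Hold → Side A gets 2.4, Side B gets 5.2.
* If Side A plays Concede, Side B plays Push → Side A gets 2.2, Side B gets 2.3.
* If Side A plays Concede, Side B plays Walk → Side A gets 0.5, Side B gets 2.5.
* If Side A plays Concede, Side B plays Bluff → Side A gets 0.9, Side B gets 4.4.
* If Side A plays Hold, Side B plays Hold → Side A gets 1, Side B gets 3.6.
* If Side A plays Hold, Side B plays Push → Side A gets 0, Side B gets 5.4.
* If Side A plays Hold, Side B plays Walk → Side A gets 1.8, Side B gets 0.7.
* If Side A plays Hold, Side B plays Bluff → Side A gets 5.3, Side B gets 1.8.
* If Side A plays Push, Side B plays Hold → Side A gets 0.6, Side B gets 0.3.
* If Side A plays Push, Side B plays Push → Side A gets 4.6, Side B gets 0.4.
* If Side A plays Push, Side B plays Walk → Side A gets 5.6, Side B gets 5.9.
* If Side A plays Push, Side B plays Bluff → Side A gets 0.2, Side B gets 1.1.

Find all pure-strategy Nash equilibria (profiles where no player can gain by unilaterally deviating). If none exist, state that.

The pure Nash equilibria are (Concede, Hold) and (Push, Walk).

Side A against Hold: payoffs 2.4, 1, 0.6 → best response Concede.
Side A against Push: payoffs 2.2, 0, 4.6 → best response Push.
Side A against Walk: payoffs 0.5, 1.8, 5.6 → best response Push.
Side A against Bluff: payoffs 0.9, 5.3, 0.2 → best response Hold.
Side B against Concede: payoffs 5.2, 2.3, 2.5, 4.4 → best response Hold.
Side B against Hold: payoffs 3.6, 5.4, 0.7, 1.8 → best response Push.
Side B against Push: payoffs 0.3, 0.4, 5.9, 1.1 → best response Walk.
Mutual best responses: (Concede, Hold); (Push, Walk).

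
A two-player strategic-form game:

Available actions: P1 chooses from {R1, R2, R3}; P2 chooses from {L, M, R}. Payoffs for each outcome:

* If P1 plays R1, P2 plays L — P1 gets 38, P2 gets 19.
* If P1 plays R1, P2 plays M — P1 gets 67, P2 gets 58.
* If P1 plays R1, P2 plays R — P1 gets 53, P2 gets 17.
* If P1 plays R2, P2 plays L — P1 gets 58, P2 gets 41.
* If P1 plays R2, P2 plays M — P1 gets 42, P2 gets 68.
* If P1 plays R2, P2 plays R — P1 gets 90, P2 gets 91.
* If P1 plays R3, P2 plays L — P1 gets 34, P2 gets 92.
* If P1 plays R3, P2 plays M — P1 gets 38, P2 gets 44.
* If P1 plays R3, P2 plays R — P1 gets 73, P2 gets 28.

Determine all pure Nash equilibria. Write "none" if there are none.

(R1, M) and (R2, R)

P1 against L: payoffs 38, 58, 34 → best response R2.
P1 against M: payoffs 67, 42, 38 → best response R1.
P1 against R: payoffs 53, 90, 73 → best response R2.
P2 against R1: payoffs 19, 58, 17 → best response M.
P2 against R2: payoffs 41, 68, 91 → best response R.
P2 against R3: payoffs 92, 44, 28 → best response L.
Mutual best responses: (R1, M); (R2, R).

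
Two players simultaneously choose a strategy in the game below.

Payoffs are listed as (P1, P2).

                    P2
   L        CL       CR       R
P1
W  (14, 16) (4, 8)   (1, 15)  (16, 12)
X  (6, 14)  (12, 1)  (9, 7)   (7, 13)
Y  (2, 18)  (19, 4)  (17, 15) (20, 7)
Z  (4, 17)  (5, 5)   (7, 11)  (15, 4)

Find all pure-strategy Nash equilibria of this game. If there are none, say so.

Pure NE: (W, L)

P1 against L: payoffs 14, 6, 2, 4 → best response W.
P1 against CL: payoffs 4, 12, 19, 5 → best response Y.
P1 against CR: payoffs 1, 9, 17, 7 → best response Y.
P1 against R: payoffs 16, 7, 20, 15 → best response Y.
P2 against W: payoffs 16, 8, 15, 12 → best response L.
P2 against X: payoffs 14, 1, 7, 13 → best response L.
P2 against Y: payoffs 18, 4, 15, 7 → best response L.
P2 against Z: payoffs 17, 5, 11, 4 → best response L.
Mutual best responses: (W, L).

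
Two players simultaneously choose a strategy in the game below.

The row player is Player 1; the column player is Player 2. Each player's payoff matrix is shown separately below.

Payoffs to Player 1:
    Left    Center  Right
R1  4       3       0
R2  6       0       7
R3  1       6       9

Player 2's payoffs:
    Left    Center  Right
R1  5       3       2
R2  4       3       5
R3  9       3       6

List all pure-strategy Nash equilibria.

Player 1 against Left: payoffs 4, 6, 1 → best response R2.
Player 1 against Center: payoffs 3, 0, 6 → best response R3.
Player 1 against Right: payoffs 0, 7, 9 → best response R3.
Player 2 against R1: payoffs 5, 3, 2 → best response Left.
Player 2 against R2: payoffs 4, 3, 5 → best response Right.
Player 2 against R3: payoffs 9, 3, 6 → best response Left.
No profile is a mutual best response for all players.

No pure-strategy Nash equilibrium.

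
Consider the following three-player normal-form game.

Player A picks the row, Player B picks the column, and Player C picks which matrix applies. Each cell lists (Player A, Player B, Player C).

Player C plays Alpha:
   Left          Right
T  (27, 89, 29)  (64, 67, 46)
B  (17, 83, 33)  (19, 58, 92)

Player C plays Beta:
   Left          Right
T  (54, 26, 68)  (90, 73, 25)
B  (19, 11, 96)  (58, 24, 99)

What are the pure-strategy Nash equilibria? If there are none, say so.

There is no pure-strategy Nash equilibrium.

Player A against (Left, Alpha): payoffs 27, 17 → best response T.
Player A against (Left, Beta): payoffs 54, 19 → best response T.
Player A against (Right, Alpha): payoffs 64, 19 → best response T.
Player A against (Right, Beta): payoffs 90, 58 → best response T.
Player B against (T, Alpha): payoffs 89, 67 → best response Left.
Player B against (T, Beta): payoffs 26, 73 → best response Right.
Player B against (B, Alpha): payoffs 83, 58 → best response Left.
Player B against (B, Beta): payoffs 11, 24 → best response Right.
Player C against (T, Left): payoffs 29, 68 → best response Beta.
Player C against (T, Right): payoffs 46, 25 → best response Alpha.
Player C against (B, Left): payoffs 33, 96 → best response Beta.
Player C against (B, Right): payoffs 92, 99 → best response Beta.
No profile is a mutual best response for all players.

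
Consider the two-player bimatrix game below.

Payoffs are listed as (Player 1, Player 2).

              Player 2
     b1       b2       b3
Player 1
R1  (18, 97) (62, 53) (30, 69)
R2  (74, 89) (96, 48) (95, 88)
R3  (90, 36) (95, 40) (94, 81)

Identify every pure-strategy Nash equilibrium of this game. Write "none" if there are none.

This game has no pure Nash equilibrium.

Player 1 against b1: payoffs 18, 74, 90 → best response R3.
Player 1 against b2: payoffs 62, 96, 95 → best response R2.
Player 1 against b3: payoffs 30, 95, 94 → best response R2.
Player 2 against R1: payoffs 97, 53, 69 → best response b1.
Player 2 against R2: payoffs 89, 48, 88 → best response b1.
Player 2 against R3: payoffs 36, 40, 81 → best response b3.
No profile is a mutual best response for all players.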